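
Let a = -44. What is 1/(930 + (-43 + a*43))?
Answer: -1/1005 ≈ -0.00099503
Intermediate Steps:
1/(930 + (-43 + a*43)) = 1/(930 + (-43 - 44*43)) = 1/(930 + (-43 - 1892)) = 1/(930 - 1935) = 1/(-1005) = -1/1005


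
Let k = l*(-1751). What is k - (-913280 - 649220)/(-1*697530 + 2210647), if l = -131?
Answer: 347081853077/1513117 ≈ 2.2938e+5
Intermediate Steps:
k = 229381 (k = -131*(-1751) = 229381)
k - (-913280 - 649220)/(-1*697530 + 2210647) = 229381 - (-913280 - 649220)/(-1*697530 + 2210647) = 229381 - (-1562500)/(-697530 + 2210647) = 229381 - (-1562500)/1513117 = 229381 - 1*(-1562500/1513117) = 229381 + 1562500/1513117 = 347081853077/1513117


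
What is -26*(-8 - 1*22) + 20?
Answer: 800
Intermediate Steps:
-26*(-8 - 1*22) + 20 = -26*(-8 - 22) + 20 = -26*(-30) + 20 = 780 + 20 = 800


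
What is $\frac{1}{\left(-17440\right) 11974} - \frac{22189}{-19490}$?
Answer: $\frac{92673050407}{81400593088} \approx 1.1385$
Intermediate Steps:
$\frac{1}{\left(-17440\right) 11974} - \frac{22189}{-19490} = \left(- \frac{1}{17440}\right) \frac{1}{11974} - - \frac{22189}{19490} = - \frac{1}{208826560} + \frac{22189}{19490} = \frac{92673050407}{81400593088}$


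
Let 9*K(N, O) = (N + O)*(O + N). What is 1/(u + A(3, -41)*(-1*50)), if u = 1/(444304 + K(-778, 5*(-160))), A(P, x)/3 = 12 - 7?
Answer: -720980/540734999 ≈ -0.0013333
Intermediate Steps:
K(N, O) = (N + O)²/9 (K(N, O) = ((N + O)*(O + N))/9 = ((N + O)*(N + O))/9 = (N + O)²/9)
A(P, x) = 15 (A(P, x) = 3*(12 - 7) = 3*5 = 15)
u = 1/720980 (u = 1/(444304 + (-778 + 5*(-160))²/9) = 1/(444304 + (-778 - 800)²/9) = 1/(444304 + (⅑)*(-1578)²) = 1/(444304 + (⅑)*2490084) = 1/(444304 + 276676) = 1/720980 ≈ 1.3870e-6)
1/(u + A(3, -41)*(-1*50)) = 1/(1/720980 + 15*(-1*50)) = 1/(1/720980 + 15*(-50)) = 1/(1/720980 - 750) = 1/(-540734999/720980) = -720980/540734999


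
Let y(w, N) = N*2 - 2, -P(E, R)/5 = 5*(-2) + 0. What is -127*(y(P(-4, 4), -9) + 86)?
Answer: -8382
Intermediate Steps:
P(E, R) = 50 (P(E, R) = -5*(5*(-2) + 0) = -5*(-10 + 0) = -5*(-10) = 50)
y(w, N) = -2 + 2*N (y(w, N) = 2*N - 2 = -2 + 2*N)
-127*(y(P(-4, 4), -9) + 86) = -127*((-2 + 2*(-9)) + 86) = -127*((-2 - 18) + 86) = -127*(-20 + 86) = -127*66 = -8382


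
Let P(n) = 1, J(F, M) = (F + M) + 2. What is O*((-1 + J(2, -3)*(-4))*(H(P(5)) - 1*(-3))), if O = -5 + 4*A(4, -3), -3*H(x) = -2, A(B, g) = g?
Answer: 935/3 ≈ 311.67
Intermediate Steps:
J(F, M) = 2 + F + M
H(x) = 2/3 (H(x) = -1/3*(-2) = 2/3)
O = -17 (O = -5 + 4*(-3) = -5 - 12 = -17)
O*((-1 + J(2, -3)*(-4))*(H(P(5)) - 1*(-3))) = -17*(-1 + (2 + 2 - 3)*(-4))*(2/3 - 1*(-3)) = -17*(-1 + 1*(-4))*(2/3 + 3) = -17*(-1 - 4)*11/3 = -(-85)*11/3 = -17*(-55/3) = 935/3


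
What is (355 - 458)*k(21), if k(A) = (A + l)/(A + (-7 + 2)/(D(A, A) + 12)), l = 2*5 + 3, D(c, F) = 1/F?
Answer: -443003/2604 ≈ -170.12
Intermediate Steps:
l = 13 (l = 10 + 3 = 13)
k(A) = (13 + A)/(A - 5/(12 + 1/A)) (k(A) = (A + 13)/(A + (-7 + 2)/(1/A + 12)) = (13 + A)/(A - 5/(12 + 1/A)))
(355 - 458)*k(21) = (355 - 458)*((¼)*(13 + 21*(157 + 12*21))/(21*(-1 + 3*21))) = -103*(13 + 21*(157 + 252))/(4*21*(-1 + 63)) = -103*(13 + 21*409)/(4*21*62) = -103*(13 + 8589)/(4*21*62) = -103*8602/(4*21*62) = -103*4301/2604 = -443003/2604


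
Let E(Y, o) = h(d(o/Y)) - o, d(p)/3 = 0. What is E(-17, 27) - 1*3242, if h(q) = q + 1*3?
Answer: -3266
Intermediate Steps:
d(p) = 0 (d(p) = 3*0 = 0)
h(q) = 3 + q (h(q) = q + 3 = 3 + q)
E(Y, o) = 3 - o (E(Y, o) = (3 + 0) - o = 3 - o)
E(-17, 27) - 1*3242 = (3 - 1*27) - 1*3242 = (3 - 27) - 3242 = -24 - 3242 = -3266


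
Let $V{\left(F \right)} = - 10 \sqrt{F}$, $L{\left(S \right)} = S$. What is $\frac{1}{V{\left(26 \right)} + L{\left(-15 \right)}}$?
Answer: $\frac{3}{475} - \frac{2 \sqrt{26}}{475} \approx -0.015154$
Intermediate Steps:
$\frac{1}{V{\left(26 \right)} + L{\left(-15 \right)}} = \frac{1}{- 10 \sqrt{26} - 15} = \frac{1}{-15 - 10 \sqrt{26}}$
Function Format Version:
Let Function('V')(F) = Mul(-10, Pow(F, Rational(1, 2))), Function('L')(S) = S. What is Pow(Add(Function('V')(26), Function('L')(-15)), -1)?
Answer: Add(Rational(3, 475), Mul(Rational(-2, 475), Pow(26, Rational(1, 2)))) ≈ -0.015154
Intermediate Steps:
Pow(Add(Function('V')(26), Function('L')(-15)), -1) = Pow(Add(Mul(-10, Pow(26, Rational(1, 2))), -15), -1) = Pow(Add(-15, Mul(-10, Pow(26, Rational(1, 2)))), -1)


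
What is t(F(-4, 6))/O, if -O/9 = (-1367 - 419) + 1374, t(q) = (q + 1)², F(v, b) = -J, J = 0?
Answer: 1/3708 ≈ 0.00026969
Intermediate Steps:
F(v, b) = 0 (F(v, b) = -1*0 = 0)
t(q) = (1 + q)²
O = 3708 (O = -9*((-1367 - 419) + 1374) = -9*(-1786 + 1374) = -9*(-412) = 3708)
t(F(-4, 6))/O = (1 + 0)²/3708 = 1²*(1/3708) = 1*(1/3708) = 1/3708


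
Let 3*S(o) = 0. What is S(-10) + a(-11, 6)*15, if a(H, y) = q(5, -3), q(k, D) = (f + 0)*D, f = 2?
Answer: -90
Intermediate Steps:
S(o) = 0 (S(o) = (1/3)*0 = 0)
q(k, D) = 2*D (q(k, D) = (2 + 0)*D = 2*D)
a(H, y) = -6 (a(H, y) = 2*(-3) = -6)
S(-10) + a(-11, 6)*15 = 0 - 6*15 = 0 - 90 = -90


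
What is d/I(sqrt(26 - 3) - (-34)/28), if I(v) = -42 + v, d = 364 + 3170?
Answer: -28250796/321533 - 692664*sqrt(23)/321533 ≈ -98.194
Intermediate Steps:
d = 3534
d/I(sqrt(26 - 3) - (-34)/28) = 3534/(-42 + (sqrt(26 - 3) - (-34)/28)) = 3534/(-42 + (sqrt(23) - (-34)/28)) = 3534/(-42 + (sqrt(23) - 1*(-17/14))) = 3534/(-42 + (sqrt(23) + 17/14)) = 3534/(-42 + (17/14 + sqrt(23))) = 3534/(-571/14 + sqrt(23))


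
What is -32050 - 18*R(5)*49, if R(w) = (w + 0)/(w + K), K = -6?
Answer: -27640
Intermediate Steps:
R(w) = w/(-6 + w) (R(w) = (w + 0)/(w - 6) = w/(-6 + w))
-32050 - 18*R(5)*49 = -32050 - 90/(-6 + 5)*49 = -32050 - 90/(-1)*49 = -32050 - 90*(-1)*49 = -32050 - 18*(-5)*49 = -32050 + 90*49 = -32050 + 4410 = -27640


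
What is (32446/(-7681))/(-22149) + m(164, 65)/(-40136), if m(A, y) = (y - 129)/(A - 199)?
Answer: 4336343618/29873357324055 ≈ 0.00014516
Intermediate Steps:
m(A, y) = (-129 + y)/(-199 + A)
(32446/(-7681))/(-22149) + m(164, 65)/(-40136) = (32446/(-7681))/(-22149) + ((-129 + 65)/(-199 + 164))/(-40136) = (32446*(-1/7681))*(-1/22149) + (-64/(-35))*(-1/40136) = -32446/7681*(-1/22149) - 1/35*(-64)*(-1/40136) = 32446/170126469 + (64/35)*(-1/40136) = 32446/170126469 - 8/175595 = 4336343618/29873357324055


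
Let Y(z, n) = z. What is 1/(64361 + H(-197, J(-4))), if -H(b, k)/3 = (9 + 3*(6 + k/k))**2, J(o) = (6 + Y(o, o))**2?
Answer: 1/61661 ≈ 1.6218e-5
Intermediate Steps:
J(o) = (6 + o)**2
H(b, k) = -2700 (H(b, k) = -3*(9 + 3*(6 + k/k))**2 = -3*(9 + 3*(6 + 1))**2 = -3*(9 + 3*7)**2 = -3*(9 + 21)**2 = -3*30**2 = -3*900 = -2700)
1/(64361 + H(-197, J(-4))) = 1/(64361 - 2700) = 1/61661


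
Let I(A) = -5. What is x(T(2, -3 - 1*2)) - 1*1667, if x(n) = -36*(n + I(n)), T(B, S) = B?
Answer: -1559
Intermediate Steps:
x(n) = 180 - 36*n (x(n) = -36*(n - 5) = -36*(-5 + n) = 180 - 36*n)
x(T(2, -3 - 1*2)) - 1*1667 = (180 - 36*2) - 1*1667 = (180 - 72) - 1667 = 108 - 1667 = -1559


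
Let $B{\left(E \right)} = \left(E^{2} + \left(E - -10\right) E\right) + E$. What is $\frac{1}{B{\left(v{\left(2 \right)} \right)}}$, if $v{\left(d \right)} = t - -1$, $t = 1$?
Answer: $\frac{1}{30} \approx 0.033333$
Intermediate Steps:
$v{\left(d \right)} = 2$ ($v{\left(d \right)} = 1 - -1 = 1 + 1 = 2$)
$B{\left(E \right)} = E + E^{2} + E \left(10 + E\right)$ ($B{\left(E \right)} = \left(E^{2} + \left(E + 10\right) E\right) + E = \left(E^{2} + \left(10 + E\right) E\right) + E = \left(E^{2} + E \left(10 + E\right)\right) + E = E + E^{2} + E \left(10 + E\right)$)
$\frac{1}{B{\left(v{\left(2 \right)} \right)}} = \frac{1}{2 \left(11 + 2 \cdot 2\right)} = \frac{1}{2 \left(11 + 4\right)} = \frac{1}{2 \cdot 15} = \frac{1}{30}$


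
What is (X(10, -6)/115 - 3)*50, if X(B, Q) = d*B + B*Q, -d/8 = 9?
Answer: -11250/23 ≈ -489.13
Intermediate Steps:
d = -72 (d = -8*9 = -72)
X(B, Q) = -72*B + B*Q
(X(10, -6)/115 - 3)*50 = ((10*(-72 - 6))/115 - 3)*50 = ((10*(-78))*(1/115) - 3)*50 = (-780*1/115 - 3)*50 = (-156/23 - 3)*50 = -225/23*50 = -11250/23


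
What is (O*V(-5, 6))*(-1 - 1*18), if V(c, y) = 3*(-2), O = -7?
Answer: -798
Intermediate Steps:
V(c, y) = -6
(O*V(-5, 6))*(-1 - 1*18) = (-7*(-6))*(-1 - 1*18) = 42*(-1 - 18) = 42*(-19) = -798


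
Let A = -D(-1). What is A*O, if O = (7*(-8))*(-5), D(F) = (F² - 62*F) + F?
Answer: -17360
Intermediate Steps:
D(F) = F² - 61*F
A = -62 (A = -(-1)*(-61 - 1) = -(-1)*(-62) = -1*62 = -62)
O = 280 (O = -56*(-5) = 280)
A*O = -62*280 = -17360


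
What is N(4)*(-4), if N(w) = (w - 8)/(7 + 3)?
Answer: 8/5 ≈ 1.6000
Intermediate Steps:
N(w) = -⅘ + w/10 (N(w) = (-8 + w)/10 = (-8 + w)*(⅒) = -⅘ + w/10)
N(4)*(-4) = (-⅘ + (⅒)*4)*(-4) = (-⅘ + ⅖)*(-4) = -⅖*(-4) = 8/5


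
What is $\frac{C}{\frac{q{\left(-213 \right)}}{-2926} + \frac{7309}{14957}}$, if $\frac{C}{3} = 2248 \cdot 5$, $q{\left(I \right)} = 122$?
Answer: $\frac{24595470284}{326023} \approx 75441.0$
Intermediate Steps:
$C = 33720$ ($C = 3 \cdot 2248 \cdot 5 = 3 \cdot 11240 = 33720$)
$\frac{C}{\frac{q{\left(-213 \right)}}{-2926} + \frac{7309}{14957}} = \frac{33720}{\frac{122}{-2926} + \frac{7309}{14957}} = \frac{33720}{122 \left(- \frac{1}{2926}\right) + 7309 \cdot \frac{1}{14957}} = \frac{33720}{- \frac{61}{1463} + \frac{7309}{14957}} = \frac{33720}{\frac{9780690}{21882091}} = 33720 \cdot \frac{21882091}{9780690} = \frac{24595470284}{326023}$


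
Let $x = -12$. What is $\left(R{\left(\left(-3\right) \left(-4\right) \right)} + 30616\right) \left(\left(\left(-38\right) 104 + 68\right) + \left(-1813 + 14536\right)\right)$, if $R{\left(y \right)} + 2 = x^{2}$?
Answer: $271869962$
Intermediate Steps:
$R{\left(y \right)} = 142$ ($R{\left(y \right)} = -2 + \left(-12\right)^{2} = -2 + 144 = 142$)
$\left(R{\left(\left(-3\right) \left(-4\right) \right)} + 30616\right) \left(\left(\left(-38\right) 104 + 68\right) + \left(-1813 + 14536\right)\right) = \left(142 + 30616\right) \left(\left(\left(-38\right) 104 + 68\right) + \left(-1813 + 14536\right)\right) = 30758 \left(\left(-3952 + 68\right) + 12723\right) = 30758 \left(-3884 + 12723\right) = 30758 \cdot 8839 = 271869962$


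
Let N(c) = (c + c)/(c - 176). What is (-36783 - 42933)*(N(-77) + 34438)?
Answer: -63142087008/23 ≈ -2.7453e+9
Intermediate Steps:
N(c) = 2*c/(-176 + c) (N(c) = (2*c)/(-176 + c) = 2*c/(-176 + c))
(-36783 - 42933)*(N(-77) + 34438) = (-36783 - 42933)*(2*(-77)/(-176 - 77) + 34438) = -79716*(2*(-77)/(-253) + 34438) = -79716*(2*(-77)*(-1/253) + 34438) = -79716*(14/23 + 34438) = -79716*792088/23 = -63142087008/23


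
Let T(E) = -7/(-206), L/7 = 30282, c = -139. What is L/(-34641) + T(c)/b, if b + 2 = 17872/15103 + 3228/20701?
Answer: -3032063638881487/491373022929300 ≈ -6.1706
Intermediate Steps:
L = 211974 (L = 7*30282 = 211974)
b = -206573650/312647203 (b = -2 + (17872/15103 + 3228/20701) = -2 + 418720756/312647203 = -206573650/312647203 ≈ -0.66072)
T(E) = 7/206 (T(E) = -7*(-1/206) = 7/206)
L/(-34641) + T(c)/b = 211974/(-34641) + 7/(206*(-206573650/312647203)) = 211974*(-1/34641) + (7/206)*(-312647203/206573650) = -70658/11547 - 2188530421/42554171900 = -3032063638881487/491373022929300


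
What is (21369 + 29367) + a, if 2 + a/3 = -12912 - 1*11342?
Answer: -22032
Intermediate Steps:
a = -72768 (a = -6 + 3*(-12912 - 1*11342) = -6 + 3*(-12912 - 11342) = -6 + 3*(-24254) = -6 - 72762 = -72768)
(21369 + 29367) + a = (21369 + 29367) - 72768 = 50736 - 72768 = -22032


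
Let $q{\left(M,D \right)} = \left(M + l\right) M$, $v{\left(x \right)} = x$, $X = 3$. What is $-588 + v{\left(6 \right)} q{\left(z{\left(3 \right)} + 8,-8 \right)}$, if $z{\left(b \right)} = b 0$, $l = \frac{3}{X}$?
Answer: $-156$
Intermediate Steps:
$l = 1$ ($l = \frac{3}{3} = 3 \cdot \frac{1}{3} = 1$)
$z{\left(b \right)} = 0$
$q{\left(M,D \right)} = M \left(1 + M\right)$ ($q{\left(M,D \right)} = \left(M + 1\right) M = \left(1 + M\right) M = M \left(1 + M\right)$)
$-588 + v{\left(6 \right)} q{\left(z{\left(3 \right)} + 8,-8 \right)} = -588 + 6 \left(0 + 8\right) \left(1 + \left(0 + 8\right)\right) = -588 + 6 \cdot 8 \left(1 + 8\right) = -588 + 6 \cdot 8 \cdot 9 = -588 + 6 \cdot 72 = -588 + 432 = -156$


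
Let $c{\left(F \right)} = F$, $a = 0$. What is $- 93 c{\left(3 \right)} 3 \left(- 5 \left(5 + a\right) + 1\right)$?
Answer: $20088$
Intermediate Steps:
$- 93 c{\left(3 \right)} 3 \left(- 5 \left(5 + a\right) + 1\right) = \left(-93\right) 3 \cdot 3 \left(- 5 \left(5 + 0\right) + 1\right) = - 279 \cdot 3 \left(\left(-5\right) 5 + 1\right) = - 279 \cdot 3 \left(-25 + 1\right) = - 279 \cdot 3 \left(-24\right) = \left(-279\right) \left(-72\right) = 20088$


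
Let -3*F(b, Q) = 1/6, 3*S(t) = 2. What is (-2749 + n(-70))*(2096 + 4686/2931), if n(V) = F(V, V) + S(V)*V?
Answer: -5729424519/977 ≈ -5.8643e+6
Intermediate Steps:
S(t) = 2/3 (S(t) = (1/3)*2 = 2/3)
F(b, Q) = -1/18 (F(b, Q) = -1/3/6 = -1/3*1/6 = -1/18)
n(V) = -1/18 + 2*V/3
(-2749 + n(-70))*(2096 + 4686/2931) = (-2749 + (-1/18 + (2/3)*(-70)))*(2096 + 4686/2931) = (-2749 + (-1/18 - 140/3))*(2096 + 4686*(1/2931)) = (-2749 - 841/18)*(2096 + 1562/977) = -50323/18*2049354/977 = -5729424519/977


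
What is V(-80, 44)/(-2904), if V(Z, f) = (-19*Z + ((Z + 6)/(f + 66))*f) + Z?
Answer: -1763/3630 ≈ -0.48567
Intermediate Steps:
V(Z, f) = -18*Z + f*(6 + Z)/(66 + f) (V(Z, f) = (-19*Z + ((6 + Z)/(66 + f))*f) + Z = (-19*Z + f*(6 + Z)/(66 + f)) + Z = -18*Z + f*(6 + Z)/(66 + f))
V(-80, 44)/(-2904) = ((-1188*(-80) + 6*44 - 17*(-80)*44)/(66 + 44))/(-2904) = ((95040 + 264 + 59840)/110)*(-1/2904) = ((1/110)*155144)*(-1/2904) = (7052/5)*(-1/2904) = -1763/3630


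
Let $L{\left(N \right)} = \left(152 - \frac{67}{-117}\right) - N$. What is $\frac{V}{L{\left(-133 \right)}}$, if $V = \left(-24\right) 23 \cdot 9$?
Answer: $- \frac{145314}{8353} \approx -17.397$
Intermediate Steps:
$V = -4968$ ($V = \left(-552\right) 9 = -4968$)
$L{\left(N \right)} = \frac{17851}{117} - N$ ($L{\left(N \right)} = \left(152 - 67 \left(- \frac{1}{117}\right)\right) - N = \left(152 - - \frac{67}{117}\right) - N = \left(152 + \frac{67}{117}\right) - N = \frac{17851}{117} - N$)
$\frac{V}{L{\left(-133 \right)}} = - \frac{4968}{\frac{17851}{117} - -133} = - \frac{4968}{\frac{17851}{117} + 133} = - \frac{4968}{\frac{33412}{117}} = \left(-4968\right) \frac{117}{33412} = - \frac{145314}{8353}$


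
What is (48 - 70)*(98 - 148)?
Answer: 1100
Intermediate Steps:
(48 - 70)*(98 - 148) = -22*(-50) = 1100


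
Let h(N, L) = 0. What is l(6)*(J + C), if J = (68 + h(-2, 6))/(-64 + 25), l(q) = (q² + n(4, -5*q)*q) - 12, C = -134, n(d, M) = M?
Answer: 21176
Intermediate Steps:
l(q) = -12 - 4*q² (l(q) = (q² + (-5*q)*q) - 12 = (q² - 5*q²) - 12 = -4*q² - 12 = -12 - 4*q²)
J = -68/39 (J = (68 + 0)/(-64 + 25) = 68/(-39) = 68*(-1/39) = -68/39 ≈ -1.7436)
l(6)*(J + C) = (-12 - 4*6²)*(-68/39 - 134) = (-12 - 4*36)*(-5294/39) = (-12 - 144)*(-5294/39) = -156*(-5294/39) = 21176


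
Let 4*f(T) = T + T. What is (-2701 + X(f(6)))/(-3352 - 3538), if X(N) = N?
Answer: 1349/3445 ≈ 0.39158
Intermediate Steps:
f(T) = T/2 (f(T) = (T + T)/4 = (2*T)/4 = T/2)
(-2701 + X(f(6)))/(-3352 - 3538) = (-2701 + (½)*6)/(-3352 - 3538) = (-2701 + 3)/(-6890) = -2698*(-1/6890) = 1349/3445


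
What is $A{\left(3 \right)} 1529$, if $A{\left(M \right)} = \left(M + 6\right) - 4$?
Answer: $7645$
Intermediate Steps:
$A{\left(M \right)} = 2 + M$ ($A{\left(M \right)} = \left(6 + M\right) - 4 = 2 + M$)
$A{\left(3 \right)} 1529 = \left(2 + 3\right) 1529 = 5 \cdot 1529 = 7645$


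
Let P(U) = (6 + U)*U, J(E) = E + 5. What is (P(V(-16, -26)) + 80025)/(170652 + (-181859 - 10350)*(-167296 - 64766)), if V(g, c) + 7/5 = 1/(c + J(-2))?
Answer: 151177663/84270787491750 ≈ 1.7940e-6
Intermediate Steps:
J(E) = 5 + E
V(g, c) = -7/5 + 1/(3 + c) (V(g, c) = -7/5 + 1/(c + (5 - 2)) = -7/5 + 1/(c + 3) = -7/5 + 1/(3 + c))
P(U) = U*(6 + U)
(P(V(-16, -26)) + 80025)/(170652 + (-181859 - 10350)*(-167296 - 64766)) = (((-16 - 7*(-26))/(5*(3 - 26)))*(6 + (-16 - 7*(-26))/(5*(3 - 26))) + 80025)/(170652 + (-181859 - 10350)*(-167296 - 64766)) = (((1/5)*(-16 + 182)/(-23))*(6 + (1/5)*(-16 + 182)/(-23)) + 80025)/(170652 - 192209*(-232062)) = (((1/5)*(-1/23)*166)*(6 + (1/5)*(-1/23)*166) + 80025)/(170652 + 44604404958) = (-166*(6 - 166/115)/115 + 80025)/44604575610 = (-166/115*524/115 + 80025)*(1/44604575610) = (-86984/13225 + 80025)*(1/44604575610) = (1058243641/13225)*(1/44604575610) = 151177663/84270787491750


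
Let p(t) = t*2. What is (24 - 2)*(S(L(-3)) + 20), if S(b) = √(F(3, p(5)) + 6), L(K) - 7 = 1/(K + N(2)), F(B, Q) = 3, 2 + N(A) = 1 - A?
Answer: 506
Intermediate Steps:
p(t) = 2*t
N(A) = -1 - A (N(A) = -2 + (1 - A) = -1 - A)
L(K) = 7 + 1/(-3 + K) (L(K) = 7 + 1/(K + (-1 - 1*2)) = 7 + 1/(K + (-1 - 2)) = 7 + 1/(K - 3) = 7 + 1/(-3 + K))
S(b) = 3 (S(b) = √(3 + 6) = √9 = 3)
(24 - 2)*(S(L(-3)) + 20) = (24 - 2)*(3 + 20) = 22*23 = 506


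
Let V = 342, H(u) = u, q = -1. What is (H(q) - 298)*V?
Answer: -102258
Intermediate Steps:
(H(q) - 298)*V = (-1 - 298)*342 = -299*342 = -102258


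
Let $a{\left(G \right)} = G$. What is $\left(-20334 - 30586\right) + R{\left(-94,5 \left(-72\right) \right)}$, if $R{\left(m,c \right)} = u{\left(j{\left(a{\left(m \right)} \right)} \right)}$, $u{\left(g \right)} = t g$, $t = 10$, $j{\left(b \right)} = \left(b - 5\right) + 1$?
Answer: $-51900$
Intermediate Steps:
$j{\left(b \right)} = -4 + b$ ($j{\left(b \right)} = \left(-5 + b\right) + 1 = -4 + b$)
$u{\left(g \right)} = 10 g$
$R{\left(m,c \right)} = -40 + 10 m$ ($R{\left(m,c \right)} = 10 \left(-4 + m\right) = -40 + 10 m$)
$\left(-20334 - 30586\right) + R{\left(-94,5 \left(-72\right) \right)} = \left(-20334 - 30586\right) + \left(-40 + 10 \left(-94\right)\right) = -50920 - 980 = -51900$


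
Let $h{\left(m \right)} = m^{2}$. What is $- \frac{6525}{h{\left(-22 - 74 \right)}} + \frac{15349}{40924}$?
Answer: $- \frac{3488131}{10476544} \approx -0.33295$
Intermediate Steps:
$- \frac{6525}{h{\left(-22 - 74 \right)}} + \frac{15349}{40924} = - \frac{6525}{\left(-22 - 74\right)^{2}} + \frac{15349}{40924} = - \frac{6525}{\left(-96\right)^{2}} + 15349 \cdot \frac{1}{40924} = - \frac{6525}{9216} + \frac{15349}{40924} = \left(-6525\right) \frac{1}{9216} + \frac{15349}{40924} = - \frac{725}{1024} + \frac{15349}{40924} = - \frac{3488131}{10476544}$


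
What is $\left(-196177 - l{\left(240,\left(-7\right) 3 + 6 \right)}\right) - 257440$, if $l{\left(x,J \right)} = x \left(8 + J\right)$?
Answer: $-451937$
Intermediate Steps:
$\left(-196177 - l{\left(240,\left(-7\right) 3 + 6 \right)}\right) - 257440 = \left(-196177 - 240 \left(8 + \left(\left(-7\right) 3 + 6\right)\right)\right) - 257440 = \left(-196177 - 240 \left(8 + \left(-21 + 6\right)\right)\right) - 257440 = \left(-196177 - 240 \left(8 - 15\right)\right) - 257440 = \left(-196177 - 240 \left(-7\right)\right) - 257440 = \left(-196177 - -1680\right) - 257440 = \left(-196177 + 1680\right) - 257440 = -194497 - 257440 = -451937$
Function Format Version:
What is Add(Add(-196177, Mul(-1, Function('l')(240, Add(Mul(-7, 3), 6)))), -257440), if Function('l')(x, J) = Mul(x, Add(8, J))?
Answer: -451937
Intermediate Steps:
Add(Add(-196177, Mul(-1, Function('l')(240, Add(Mul(-7, 3), 6)))), -257440) = Add(Add(-196177, Mul(-1, Mul(240, Add(8, Add(Mul(-7, 3), 6))))), -257440) = Add(Add(-196177, Mul(-1, Mul(240, Add(8, Add(-21, 6))))), -257440) = Add(Add(-196177, Mul(-1, Mul(240, Add(8, -15)))), -257440) = Add(Add(-196177, Mul(-1, Mul(240, -7))), -257440) = Add(Add(-196177, Mul(-1, -1680)), -257440) = Add(Add(-196177, 1680), -257440) = Add(-194497, -257440) = -451937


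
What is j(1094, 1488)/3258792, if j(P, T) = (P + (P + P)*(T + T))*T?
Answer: 403780084/135783 ≈ 2973.7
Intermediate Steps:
j(P, T) = T*(P + 4*P*T) (j(P, T) = (P + (2*P)*(2*T))*T = (P + 4*P*T)*T = T*(P + 4*P*T))
j(1094, 1488)/3258792 = (1094*1488*(1 + 4*1488))/3258792 = (1094*1488*(1 + 5952))*(1/3258792) = (1094*1488*5953)*(1/3258792) = 9690722016*(1/3258792) = 403780084/135783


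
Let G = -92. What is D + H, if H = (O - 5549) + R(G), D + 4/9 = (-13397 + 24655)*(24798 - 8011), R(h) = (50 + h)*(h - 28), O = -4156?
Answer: 1700850425/9 ≈ 1.8898e+8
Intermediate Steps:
R(h) = (-28 + h)*(50 + h) (R(h) = (50 + h)*(-28 + h) = (-28 + h)*(50 + h))
D = 1700892410/9 (D = -4/9 + (-13397 + 24655)*(24798 - 8011) = -4/9 + 11258*16787 = -4/9 + 188988046 = 1700892410/9 ≈ 1.8899e+8)
H = -4665 (H = (-4156 - 5549) + (-1400 + (-92)² + 22*(-92)) = -9705 + (-1400 + 8464 - 2024) = -9705 + 5040 = -4665)
D + H = 1700892410/9 - 4665 = 1700850425/9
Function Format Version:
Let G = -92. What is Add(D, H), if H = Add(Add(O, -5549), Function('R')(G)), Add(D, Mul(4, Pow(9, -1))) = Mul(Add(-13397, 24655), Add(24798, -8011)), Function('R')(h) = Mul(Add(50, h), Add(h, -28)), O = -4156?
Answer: Rational(1700850425, 9) ≈ 1.8898e+8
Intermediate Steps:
Function('R')(h) = Mul(Add(-28, h), Add(50, h)) (Function('R')(h) = Mul(Add(50, h), Add(-28, h)) = Mul(Add(-28, h), Add(50, h)))
D = Rational(1700892410, 9) (D = Add(Rational(-4, 9), Mul(Add(-13397, 24655), Add(24798, -8011))) = Add(Rational(-4, 9), Mul(11258, 16787)) = Add(Rational(-4, 9), 188988046) = Rational(1700892410, 9) ≈ 1.8899e+8)
H = -4665 (H = Add(Add(-4156, -5549), Add(-1400, Pow(-92, 2), Mul(22, -92))) = Add(-9705, Add(-1400, 8464, -2024)) = Add(-9705, 5040) = -4665)
Add(D, H) = Add(Rational(1700892410, 9), -4665) = Rational(1700850425, 9)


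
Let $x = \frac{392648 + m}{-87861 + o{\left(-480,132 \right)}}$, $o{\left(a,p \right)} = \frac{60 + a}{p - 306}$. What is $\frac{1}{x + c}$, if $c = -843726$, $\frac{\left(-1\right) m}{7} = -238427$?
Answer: $- \frac{2547899}{2149788419147} \approx -1.1852 \cdot 10^{-6}$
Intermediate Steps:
$m = 1668989$ ($m = \left(-7\right) \left(-238427\right) = 1668989$)
$o{\left(a,p \right)} = \frac{60 + a}{-306 + p}$
$x = - \frac{59787473}{2547899}$ ($x = \frac{392648 + 1668989}{-87861 + \frac{60 - 480}{-306 + 132}} = \frac{2061637}{-87861 + \frac{1}{-174} \left(-420\right)} = \frac{2061637}{-87861 - - \frac{70}{29}} = \frac{2061637}{-87861 + \frac{70}{29}} = \frac{2061637}{- \frac{2547899}{29}} = 2061637 \left(- \frac{29}{2547899}\right) = - \frac{59787473}{2547899} \approx -23.465$)
$\frac{1}{x + c} = \frac{1}{- \frac{59787473}{2547899} - 843726} = \frac{1}{- \frac{2149788419147}{2547899}} = - \frac{2547899}{2149788419147}$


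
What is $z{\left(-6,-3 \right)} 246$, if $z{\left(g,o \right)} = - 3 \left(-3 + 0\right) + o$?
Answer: $1476$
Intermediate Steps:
$z{\left(g,o \right)} = 9 + o$ ($z{\left(g,o \right)} = \left(-3\right) \left(-3\right) + o = 9 + o$)
$z{\left(-6,-3 \right)} 246 = \left(9 - 3\right) 246 = 6 \cdot 246 = 1476$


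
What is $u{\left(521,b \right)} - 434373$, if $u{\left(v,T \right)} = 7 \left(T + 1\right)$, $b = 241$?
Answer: $-432679$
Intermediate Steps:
$u{\left(v,T \right)} = 7 + 7 T$ ($u{\left(v,T \right)} = 7 \left(1 + T\right) = 7 + 7 T$)
$u{\left(521,b \right)} - 434373 = \left(7 + 7 \cdot 241\right) - 434373 = \left(7 + 1687\right) - 434373 = 1694 - 434373 = -432679$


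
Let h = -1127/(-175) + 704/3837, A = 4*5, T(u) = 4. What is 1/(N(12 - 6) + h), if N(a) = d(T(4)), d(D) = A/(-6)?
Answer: 95925/315607 ≈ 0.30394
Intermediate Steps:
A = 20
d(D) = -10/3 (d(D) = 20/(-6) = 20*(-⅙) = -10/3)
h = 635357/95925 (h = -1127*(-1/175) + 704*(1/3837) = 161/25 + 704/3837 = 635357/95925 ≈ 6.6235)
N(a) = -10/3
1/(N(12 - 6) + h) = 1/(-10/3 + 635357/95925) = 1/(315607/95925) = 95925/315607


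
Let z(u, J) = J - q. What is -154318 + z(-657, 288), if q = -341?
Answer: -153689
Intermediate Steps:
z(u, J) = 341 + J (z(u, J) = J - 1*(-341) = J + 341 = 341 + J)
-154318 + z(-657, 288) = -154318 + (341 + 288) = -154318 + 629 = -153689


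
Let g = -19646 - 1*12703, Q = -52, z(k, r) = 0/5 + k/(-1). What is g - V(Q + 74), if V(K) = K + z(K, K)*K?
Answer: -31887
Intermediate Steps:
z(k, r) = -k (z(k, r) = 0*(⅕) + k*(-1) = 0 - k = -k)
V(K) = K - K² (V(K) = K + (-K)*K = K - K²)
g = -32349 (g = -19646 - 12703 = -32349)
g - V(Q + 74) = -32349 - (-52 + 74)*(1 - (-52 + 74)) = -32349 - 22*(1 - 1*22) = -32349 - 22*(1 - 22) = -32349 - 22*(-21) = -32349 - 1*(-462) = -32349 + 462 = -31887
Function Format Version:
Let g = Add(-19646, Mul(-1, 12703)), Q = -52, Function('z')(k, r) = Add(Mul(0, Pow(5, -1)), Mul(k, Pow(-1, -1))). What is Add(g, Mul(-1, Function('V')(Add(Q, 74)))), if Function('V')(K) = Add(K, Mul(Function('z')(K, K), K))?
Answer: -31887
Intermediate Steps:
Function('z')(k, r) = Mul(-1, k) (Function('z')(k, r) = Add(Mul(0, Rational(1, 5)), Mul(k, -1)) = Add(0, Mul(-1, k)) = Mul(-1, k))
Function('V')(K) = Add(K, Mul(-1, Pow(K, 2))) (Function('V')(K) = Add(K, Mul(Mul(-1, K), K)) = Add(K, Mul(-1, Pow(K, 2))))
g = -32349 (g = Add(-19646, -12703) = -32349)
Add(g, Mul(-1, Function('V')(Add(Q, 74)))) = Add(-32349, Mul(-1, Mul(Add(-52, 74), Add(1, Mul(-1, Add(-52, 74)))))) = Add(-32349, Mul(-1, Mul(22, Add(1, Mul(-1, 22))))) = Add(-32349, Mul(-1, Mul(22, Add(1, -22)))) = Add(-32349, Mul(-1, Mul(22, -21))) = Add(-32349, Mul(-1, -462)) = Add(-32349, 462) = -31887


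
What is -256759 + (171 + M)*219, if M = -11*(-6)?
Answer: -204856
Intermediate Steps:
M = 66
-256759 + (171 + M)*219 = -256759 + (171 + 66)*219 = -256759 + 237*219 = -256759 + 51903 = -204856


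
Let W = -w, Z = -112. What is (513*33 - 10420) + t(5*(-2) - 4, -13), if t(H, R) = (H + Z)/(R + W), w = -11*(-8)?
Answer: 657535/101 ≈ 6510.3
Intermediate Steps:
w = 88
W = -88 (W = -1*88 = -88)
t(H, R) = (-112 + H)/(-88 + R) (t(H, R) = (H - 112)/(R - 88) = (-112 + H)/(-88 + R))
(513*33 - 10420) + t(5*(-2) - 4, -13) = (513*33 - 10420) + (-112 + (5*(-2) - 4))/(-88 - 13) = (16929 - 10420) + (-112 + (-10 - 4))/(-101) = 6509 - (-112 - 14)/101 = 6509 - 1/101*(-126) = 6509 + 126/101 = 657535/101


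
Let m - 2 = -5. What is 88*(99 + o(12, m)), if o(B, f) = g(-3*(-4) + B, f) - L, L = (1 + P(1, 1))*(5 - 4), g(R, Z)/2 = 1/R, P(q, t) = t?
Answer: 25630/3 ≈ 8543.3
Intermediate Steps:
m = -3 (m = 2 - 5 = -3)
g(R, Z) = 2/R
L = 2 (L = (1 + 1)*(5 - 4) = 2*1 = 2)
o(B, f) = -2 + 2/(12 + B) (o(B, f) = 2/(-3*(-4) + B) - 1*2 = 2/(12 + B) - 2 = -2 + 2/(12 + B))
88*(99 + o(12, m)) = 88*(99 + 2*(-11 - 1*12)/(12 + 12)) = 88*(99 + 2*(-11 - 12)/24) = 88*(99 + 2*(1/24)*(-23)) = 88*(99 - 23/12) = 88*(1165/12) = 25630/3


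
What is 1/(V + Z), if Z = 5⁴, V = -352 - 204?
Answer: 1/69 ≈ 0.014493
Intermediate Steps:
V = -556
Z = 625
1/(V + Z) = 1/(-556 + 625) = 1/69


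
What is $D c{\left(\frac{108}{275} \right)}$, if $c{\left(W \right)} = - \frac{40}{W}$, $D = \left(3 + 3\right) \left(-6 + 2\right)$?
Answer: $\frac{22000}{9} \approx 2444.4$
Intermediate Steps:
$D = -24$ ($D = 6 \left(-4\right) = -24$)
$D c{\left(\frac{108}{275} \right)} = - 24 \left(- \frac{40}{108 \cdot \frac{1}{275}}\right) = - 24 \left(- \frac{40}{\frac{108}{275}}\right) = - 24 \left(\left(-40\right) \frac{275}{108}\right) = \left(-24\right) \left(- \frac{2750}{27}\right) = \frac{22000}{9}$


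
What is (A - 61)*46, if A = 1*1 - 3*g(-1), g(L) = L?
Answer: -2622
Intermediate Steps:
A = 4 (A = 1*1 - 3*(-1) = 1 + 3 = 4)
(A - 61)*46 = (4 - 61)*46 = -57*46 = -2622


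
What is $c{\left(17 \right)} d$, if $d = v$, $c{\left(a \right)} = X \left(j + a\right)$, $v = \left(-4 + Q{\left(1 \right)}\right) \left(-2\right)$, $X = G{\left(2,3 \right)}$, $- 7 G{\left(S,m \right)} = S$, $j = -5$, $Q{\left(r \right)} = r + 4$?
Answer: $\frac{48}{7} \approx 6.8571$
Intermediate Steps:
$Q{\left(r \right)} = 4 + r$
$G{\left(S,m \right)} = - \frac{S}{7}$
$X = - \frac{2}{7}$ ($X = \left(- \frac{1}{7}\right) 2 = - \frac{2}{7} \approx -0.28571$)
$v = -2$ ($v = \left(-4 + \left(4 + 1\right)\right) \left(-2\right) = \left(-4 + 5\right) \left(-2\right) = 1 \left(-2\right) = -2$)
$c{\left(a \right)} = \frac{10}{7} - \frac{2 a}{7}$ ($c{\left(a \right)} = - \frac{2 \left(-5 + a\right)}{7} = \frac{10}{7} - \frac{2 a}{7}$)
$d = -2$
$c{\left(17 \right)} d = \left(\frac{10}{7} - \frac{34}{7}\right) \left(-2\right) = \left(- \frac{24}{7}\right) \left(-2\right) = \frac{48}{7}$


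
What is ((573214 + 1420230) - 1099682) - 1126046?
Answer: -232284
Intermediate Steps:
((573214 + 1420230) - 1099682) - 1126046 = (1993444 - 1099682) - 1126046 = 893762 - 1126046 = -232284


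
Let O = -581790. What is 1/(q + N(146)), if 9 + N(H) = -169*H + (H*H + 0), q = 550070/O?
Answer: -58179/195943700 ≈ -0.00029692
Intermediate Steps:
q = -55007/58179 (q = 550070/(-581790) = 550070*(-1/581790) = -55007/58179 ≈ -0.94548)
N(H) = -9 + H² - 169*H (N(H) = -9 + (-169*H + (H*H + 0)) = -9 + (-169*H + (H² + 0)) = -9 + (-169*H + H²) = -9 + (H² - 169*H) = -9 + H² - 169*H)
1/(q + N(146)) = 1/(-55007/58179 + (-9 + 146² - 169*146)) = 1/(-55007/58179 + (-9 + 21316 - 24674)) = 1/(-55007/58179 - 3367) = 1/(-195943700/58179) = -58179/195943700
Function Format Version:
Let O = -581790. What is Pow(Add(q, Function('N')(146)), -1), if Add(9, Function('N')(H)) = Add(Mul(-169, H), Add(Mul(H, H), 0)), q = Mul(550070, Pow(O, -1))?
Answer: Rational(-58179, 195943700) ≈ -0.00029692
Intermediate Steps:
q = Rational(-55007, 58179) (q = Mul(550070, Pow(-581790, -1)) = Mul(550070, Rational(-1, 581790)) = Rational(-55007, 58179) ≈ -0.94548)
Function('N')(H) = Add(-9, Pow(H, 2), Mul(-169, H)) (Function('N')(H) = Add(-9, Add(Mul(-169, H), Add(Mul(H, H), 0))) = Add(-9, Add(Mul(-169, H), Add(Pow(H, 2), 0))) = Add(-9, Add(Mul(-169, H), Pow(H, 2))) = Add(-9, Add(Pow(H, 2), Mul(-169, H))) = Add(-9, Pow(H, 2), Mul(-169, H)))
Pow(Add(q, Function('N')(146)), -1) = Pow(Add(Rational(-55007, 58179), Add(-9, Pow(146, 2), Mul(-169, 146))), -1) = Pow(Add(Rational(-55007, 58179), Add(-9, 21316, -24674)), -1) = Pow(Add(Rational(-55007, 58179), -3367), -1) = Pow(Rational(-195943700, 58179), -1) = Rational(-58179, 195943700)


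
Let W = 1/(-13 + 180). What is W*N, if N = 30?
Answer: 30/167 ≈ 0.17964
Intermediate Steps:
W = 1/167 ≈ 0.0059880
W*N = (1/167)*30 = 30/167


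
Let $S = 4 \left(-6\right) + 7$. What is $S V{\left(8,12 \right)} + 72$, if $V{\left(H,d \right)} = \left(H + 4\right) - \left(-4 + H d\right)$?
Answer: $1432$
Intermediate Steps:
$S = -17$ ($S = -24 + 7 = -17$)
$V{\left(H,d \right)} = 8 + H - H d$ ($V{\left(H,d \right)} = \left(4 + H\right) - \left(-4 + H d\right) = 8 + H - H d$)
$S V{\left(8,12 \right)} + 72 = - 17 \left(8 + 8 - 8 \cdot 12\right) + 72 = - 17 \left(8 + 8 - 96\right) + 72 = \left(-17\right) \left(-80\right) + 72 = 1360 + 72 = 1432$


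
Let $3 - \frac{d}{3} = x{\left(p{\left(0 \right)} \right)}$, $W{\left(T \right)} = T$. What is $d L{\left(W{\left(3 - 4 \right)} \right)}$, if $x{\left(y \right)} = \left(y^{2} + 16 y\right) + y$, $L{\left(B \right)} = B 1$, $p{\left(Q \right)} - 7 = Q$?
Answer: $495$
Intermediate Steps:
$p{\left(Q \right)} = 7 + Q$
$L{\left(B \right)} = B$
$x{\left(y \right)} = y^{2} + 17 y$
$d = -495$ ($d = 9 - 3 \left(7 + 0\right) \left(17 + \left(7 + 0\right)\right) = 9 - 3 \cdot 7 \left(17 + 7\right) = 9 - 3 \cdot 7 \cdot 24 = 9 - 504 = -495$)
$d L{\left(W{\left(3 - 4 \right)} \right)} = - 495 \left(3 - 4\right) = \left(-495\right) \left(-1\right) = 495$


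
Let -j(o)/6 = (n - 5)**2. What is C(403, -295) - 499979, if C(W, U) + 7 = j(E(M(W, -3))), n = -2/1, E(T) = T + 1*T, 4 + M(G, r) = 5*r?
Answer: -500280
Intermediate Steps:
M(G, r) = -4 + 5*r
E(T) = 2*T (E(T) = T + T = 2*T)
n = -2 (n = -2*1 = -2)
j(o) = -294 (j(o) = -6*(-2 - 5)**2 = -6*(-7)**2 = -6*49 = -294)
C(W, U) = -301 (C(W, U) = -7 - 294 = -301)
C(403, -295) - 499979 = -301 - 499979 = -500280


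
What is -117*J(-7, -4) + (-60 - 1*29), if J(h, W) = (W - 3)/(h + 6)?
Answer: -908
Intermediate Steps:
J(h, W) = (-3 + W)/(6 + h)
-117*J(-7, -4) + (-60 - 1*29) = -117*(-3 - 4)/(6 - 7) + (-60 - 1*29) = -117*(-7)/(-1) + (-60 - 29) = -(-117)*(-7) - 89 = -117*7 - 89 = -819 - 89 = -908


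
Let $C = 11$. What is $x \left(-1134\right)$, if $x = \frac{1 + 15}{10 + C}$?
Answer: $-864$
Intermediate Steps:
$x = \frac{16}{21}$ ($x = \frac{1 + 15}{10 + 11} = \frac{16}{21} \approx 0.7619$)
$x \left(-1134\right) = \frac{16}{21} \left(-1134\right) = -864$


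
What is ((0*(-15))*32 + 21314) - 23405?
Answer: -2091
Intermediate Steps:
((0*(-15))*32 + 21314) - 23405 = (0*32 + 21314) - 23405 = (0 + 21314) - 23405 = 21314 - 23405 = -2091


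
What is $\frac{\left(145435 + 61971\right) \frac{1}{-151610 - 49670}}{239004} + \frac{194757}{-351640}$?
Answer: $- \frac{117114929955521}{211453110264960} \approx -0.55386$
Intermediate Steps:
$\frac{\left(145435 + 61971\right) \frac{1}{-151610 - 49670}}{239004} + \frac{194757}{-351640} = \frac{207406}{-201280} \cdot \frac{1}{239004} + 194757 \left(- \frac{1}{351640}\right) = 207406 \left(- \frac{1}{201280}\right) \frac{1}{239004} - \frac{194757}{351640} = \left(- \frac{103703}{100640}\right) \frac{1}{239004} - \frac{194757}{351640} = - \frac{103703}{24053362560} - \frac{194757}{351640} = - \frac{117114929955521}{211453110264960}$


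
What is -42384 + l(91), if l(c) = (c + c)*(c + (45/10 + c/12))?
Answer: -141737/6 ≈ -23623.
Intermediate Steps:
l(c) = 2*c*(9/2 + 13*c/12) (l(c) = (2*c)*(c + (45*(⅒) + c*(1/12))) = (2*c)*(c + (9/2 + c/12)) = (2*c)*(9/2 + 13*c/12) = 2*c*(9/2 + 13*c/12))
-42384 + l(91) = -42384 + (⅙)*91*(54 + 13*91) = -42384 + (⅙)*91*(54 + 1183) = -42384 + (⅙)*91*1237 = -42384 + 112567/6 = -141737/6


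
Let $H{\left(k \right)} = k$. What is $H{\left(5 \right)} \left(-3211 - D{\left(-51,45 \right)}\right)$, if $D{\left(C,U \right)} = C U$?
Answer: $-4580$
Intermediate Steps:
$H{\left(5 \right)} \left(-3211 - D{\left(-51,45 \right)}\right) = 5 \left(-3211 - \left(-51\right) 45\right) = 5 \left(-3211 - -2295\right) = 5 \left(-3211 + 2295\right) = 5 \left(-916\right) = -4580$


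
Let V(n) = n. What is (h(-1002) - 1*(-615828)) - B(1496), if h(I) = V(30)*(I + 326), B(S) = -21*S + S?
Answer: 625468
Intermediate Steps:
B(S) = -20*S
h(I) = 9780 + 30*I (h(I) = 30*(I + 326) = 30*(326 + I) = 9780 + 30*I)
(h(-1002) - 1*(-615828)) - B(1496) = ((9780 + 30*(-1002)) - 1*(-615828)) - (-20)*1496 = ((9780 - 30060) + 615828) - 1*(-29920) = (-20280 + 615828) + 29920 = 595548 + 29920 = 625468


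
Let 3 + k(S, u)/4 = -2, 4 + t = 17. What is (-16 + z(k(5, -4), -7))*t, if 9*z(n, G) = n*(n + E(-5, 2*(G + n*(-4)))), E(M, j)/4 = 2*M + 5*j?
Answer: -745472/9 ≈ -82830.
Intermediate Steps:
t = 13 (t = -4 + 17 = 13)
k(S, u) = -20 (k(S, u) = -12 + 4*(-2) = -12 - 8 = -20)
E(M, j) = 8*M + 20*j (E(M, j) = 4*(2*M + 5*j) = 8*M + 20*j)
z(n, G) = n*(-40 - 159*n + 40*G)/9 (z(n, G) = (n*(n + (8*(-5) + 20*(2*(G + n*(-4))))))/9 = (n*(n + (-40 + 20*(2*(G - 4*n)))))/9 = (n*(n + (-40 + 20*(-8*n + 2*G))))/9 = (n*(n + (-40 + (-160*n + 40*G))))/9 = (n*(n + (-40 - 160*n + 40*G)))/9 = (n*(-40 - 159*n + 40*G))/9 = n*(-40 - 159*n + 40*G)/9)
(-16 + z(k(5, -4), -7))*t = (-16 + (⅑)*(-20)*(-40 - 159*(-20) + 40*(-7)))*13 = (-16 + (⅑)*(-20)*(-40 + 3180 - 280))*13 = (-16 + (⅑)*(-20)*2860)*13 = (-16 - 57200/9)*13 = -57344/9*13 = -745472/9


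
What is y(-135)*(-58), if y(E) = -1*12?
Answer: 696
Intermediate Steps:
y(E) = -12
y(-135)*(-58) = -12*(-58) = 696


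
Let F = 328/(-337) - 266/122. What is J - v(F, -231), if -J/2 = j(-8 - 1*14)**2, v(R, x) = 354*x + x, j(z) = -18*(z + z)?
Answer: -1172523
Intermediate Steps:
F = -64829/20557 (F = 328*(-1/337) - 266*1/122 = -328/337 - 133/61 = -64829/20557 ≈ -3.1536)
j(z) = -36*z
v(R, x) = 355*x
J = -1254528 (J = -2*1296*(-8 - 1*14)**2 = -2*1296*(-8 - 14)**2 = -2*(-36*(-22))**2 = -2*792**2 = -2*627264 = -1254528)
J - v(F, -231) = -1254528 - 355*(-231) = -1254528 - 1*(-82005) = -1254528 + 82005 = -1172523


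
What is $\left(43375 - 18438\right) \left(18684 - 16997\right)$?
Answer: $42068719$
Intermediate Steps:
$\left(43375 - 18438\right) \left(18684 - 16997\right) = \left(43375 - 18438\right) 1687 = 24937 \cdot 1687 = 42068719$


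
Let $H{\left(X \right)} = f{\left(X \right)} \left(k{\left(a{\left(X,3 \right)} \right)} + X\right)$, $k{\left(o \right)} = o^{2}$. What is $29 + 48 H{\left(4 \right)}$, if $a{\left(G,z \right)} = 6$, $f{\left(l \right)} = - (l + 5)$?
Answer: $-17251$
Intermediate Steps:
$f{\left(l \right)} = -5 - l$ ($f{\left(l \right)} = - (5 + l) = -5 - l$)
$H{\left(X \right)} = \left(-5 - X\right) \left(36 + X\right)$ ($H{\left(X \right)} = \left(-5 - X\right) \left(6^{2} + X\right) = \left(-5 - X\right) \left(36 + X\right)$)
$29 + 48 H{\left(4 \right)} = 29 + 48 \left(- \left(5 + 4\right) \left(36 + 4\right)\right) = 29 + 48 \left(\left(-1\right) 9 \cdot 40\right) = 29 + 48 \left(-360\right) = 29 - 17280 = -17251$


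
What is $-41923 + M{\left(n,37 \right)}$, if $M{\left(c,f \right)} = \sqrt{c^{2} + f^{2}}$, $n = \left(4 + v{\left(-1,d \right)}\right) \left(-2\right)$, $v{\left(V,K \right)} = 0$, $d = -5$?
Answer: $-41923 + \sqrt{1433} \approx -41885.0$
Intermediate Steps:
$n = -8$ ($n = \left(4 + 0\right) \left(-2\right) = 4 \left(-2\right) = -8$)
$-41923 + M{\left(n,37 \right)} = -41923 + \sqrt{\left(-8\right)^{2} + 37^{2}} = -41923 + \sqrt{64 + 1369} = -41923 + \sqrt{1433}$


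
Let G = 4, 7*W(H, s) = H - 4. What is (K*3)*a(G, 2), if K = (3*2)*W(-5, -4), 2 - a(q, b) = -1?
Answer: -486/7 ≈ -69.429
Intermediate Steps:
W(H, s) = -4/7 + H/7 (W(H, s) = (H - 4)/7 = (-4 + H)/7 = -4/7 + H/7)
a(q, b) = 3 (a(q, b) = 2 - 1*(-1) = 2 + 1 = 3)
K = -54/7 (K = (3*2)*(-4/7 + (⅐)*(-5)) = 6*(-4/7 - 5/7) = 6*(-9/7) = -54/7 ≈ -7.7143)
(K*3)*a(G, 2) = -54/7*3*3 = -162/7*3 = -486/7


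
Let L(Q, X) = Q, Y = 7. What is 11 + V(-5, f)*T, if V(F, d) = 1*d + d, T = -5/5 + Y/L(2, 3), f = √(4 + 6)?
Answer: 11 + 5*√10 ≈ 26.811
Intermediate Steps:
f = √10 ≈ 3.1623
T = 5/2 (T = -5/5 + 7/2 = -5*⅕ + 7*(½) = -1 + 7/2 = 5/2 ≈ 2.5000)
V(F, d) = 2*d (V(F, d) = d + d = 2*d)
11 + V(-5, f)*T = 11 + (2*√10)*(5/2) = 11 + 5*√10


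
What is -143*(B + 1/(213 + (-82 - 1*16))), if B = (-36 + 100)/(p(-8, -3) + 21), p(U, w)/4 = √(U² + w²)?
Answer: 21998119/83605 - 36608*√73/727 ≈ -167.11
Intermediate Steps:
p(U, w) = 4*√(U² + w²)
B = 64/(21 + 4*√73) (B = (-36 + 100)/(4*√((-8)² + (-3)²) + 21) = 64/(4*√(64 + 9) + 21) = 64/(4*√73 + 21) = 64/(21 + 4*√73) ≈ 1.1599)
-143*(B + 1/(213 + (-82 - 1*16))) = -143*((-1344/727 + 256*√73/727) + 1/(213 + (-82 - 1*16))) = -143*((-1344/727 + 256*√73/727) + 1/(213 + (-82 - 16))) = -143*((-1344/727 + 256*√73/727) + 1/(213 - 98)) = -143*((-1344/727 + 256*√73/727) + 1/115) = -143*(-153833/83605 + 256*√73/727) = 21998119/83605 - 36608*√73/727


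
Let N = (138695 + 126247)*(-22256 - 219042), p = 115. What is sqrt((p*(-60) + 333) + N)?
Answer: I*sqrt(63929981283) ≈ 2.5284e+5*I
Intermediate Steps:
N = -63929974716 (N = 264942*(-241298) = -63929974716)
sqrt((p*(-60) + 333) + N) = sqrt((115*(-60) + 333) - 63929974716) = sqrt((-6900 + 333) - 63929974716) = sqrt(-6567 - 63929974716) = sqrt(-63929981283) = I*sqrt(63929981283)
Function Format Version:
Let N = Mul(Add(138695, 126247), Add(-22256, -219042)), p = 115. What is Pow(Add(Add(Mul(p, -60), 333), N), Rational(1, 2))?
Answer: Mul(I, Pow(63929981283, Rational(1, 2))) ≈ Mul(2.5284e+5, I)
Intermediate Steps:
N = -63929974716 (N = Mul(264942, -241298) = -63929974716)
Pow(Add(Add(Mul(p, -60), 333), N), Rational(1, 2)) = Pow(Add(Add(Mul(115, -60), 333), -63929974716), Rational(1, 2)) = Pow(Add(Add(-6900, 333), -63929974716), Rational(1, 2)) = Pow(Add(-6567, -63929974716), Rational(1, 2)) = Pow(-63929981283, Rational(1, 2)) = Mul(I, Pow(63929981283, Rational(1, 2)))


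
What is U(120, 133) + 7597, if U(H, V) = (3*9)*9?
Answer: 7840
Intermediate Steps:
U(H, V) = 243 (U(H, V) = 27*9 = 243)
U(120, 133) + 7597 = 243 + 7597 = 7840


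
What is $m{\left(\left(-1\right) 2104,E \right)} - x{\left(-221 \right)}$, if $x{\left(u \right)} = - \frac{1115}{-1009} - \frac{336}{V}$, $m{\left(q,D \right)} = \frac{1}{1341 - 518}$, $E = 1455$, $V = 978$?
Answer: $- \frac{102908876}{135356341} \approx -0.76028$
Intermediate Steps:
$m{\left(q,D \right)} = \frac{1}{823}$
$x{\left(u \right)} = \frac{125241}{164467}$ ($x{\left(u \right)} = - \frac{1115}{-1009} - \frac{336}{978} = \left(-1115\right) \left(- \frac{1}{1009}\right) - \frac{56}{163} = \frac{1115}{1009} - \frac{56}{163} = \frac{125241}{164467}$)
$m{\left(\left(-1\right) 2104,E \right)} - x{\left(-221 \right)} = \frac{1}{823} - \frac{125241}{164467} = - \frac{102908876}{135356341}$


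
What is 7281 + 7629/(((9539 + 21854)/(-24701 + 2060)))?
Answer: 55844244/31393 ≈ 1778.9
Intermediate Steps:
7281 + 7629/(((9539 + 21854)/(-24701 + 2060))) = 7281 + 7629/((31393/(-22641))) = 7281 + 7629/((31393*(-1/22641))) = 7281 + 7629/(-31393/22641) = 7281 + 7629*(-22641/31393) = 7281 - 172728189/31393 = 55844244/31393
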